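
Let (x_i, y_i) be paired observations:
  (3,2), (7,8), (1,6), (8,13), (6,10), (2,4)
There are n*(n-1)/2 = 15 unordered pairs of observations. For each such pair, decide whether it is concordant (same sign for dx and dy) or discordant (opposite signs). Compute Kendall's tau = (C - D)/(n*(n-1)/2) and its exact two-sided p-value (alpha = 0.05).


Step 1: Enumerate the 15 unordered pairs (i,j) with i<j and classify each by sign(x_j-x_i) * sign(y_j-y_i).
  (1,2):dx=+4,dy=+6->C; (1,3):dx=-2,dy=+4->D; (1,4):dx=+5,dy=+11->C; (1,5):dx=+3,dy=+8->C
  (1,6):dx=-1,dy=+2->D; (2,3):dx=-6,dy=-2->C; (2,4):dx=+1,dy=+5->C; (2,5):dx=-1,dy=+2->D
  (2,6):dx=-5,dy=-4->C; (3,4):dx=+7,dy=+7->C; (3,5):dx=+5,dy=+4->C; (3,6):dx=+1,dy=-2->D
  (4,5):dx=-2,dy=-3->C; (4,6):dx=-6,dy=-9->C; (5,6):dx=-4,dy=-6->C
Step 2: C = 11, D = 4, total pairs = 15.
Step 3: tau = (C - D)/(n(n-1)/2) = (11 - 4)/15 = 0.466667.
Step 4: Exact two-sided p-value (enumerate n! = 720 permutations of y under H0): p = 0.272222.
Step 5: alpha = 0.05. fail to reject H0.

tau_b = 0.4667 (C=11, D=4), p = 0.272222, fail to reject H0.


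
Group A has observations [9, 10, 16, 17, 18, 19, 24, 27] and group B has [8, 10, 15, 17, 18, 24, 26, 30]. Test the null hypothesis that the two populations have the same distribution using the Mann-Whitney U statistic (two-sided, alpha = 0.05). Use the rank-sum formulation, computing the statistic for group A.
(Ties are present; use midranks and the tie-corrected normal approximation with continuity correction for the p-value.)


Step 1: Combine and sort all 16 observations; assign midranks.
sorted (value, group): (8,Y), (9,X), (10,X), (10,Y), (15,Y), (16,X), (17,X), (17,Y), (18,X), (18,Y), (19,X), (24,X), (24,Y), (26,Y), (27,X), (30,Y)
ranks: 8->1, 9->2, 10->3.5, 10->3.5, 15->5, 16->6, 17->7.5, 17->7.5, 18->9.5, 18->9.5, 19->11, 24->12.5, 24->12.5, 26->14, 27->15, 30->16
Step 2: Rank sum for X: R1 = 2 + 3.5 + 6 + 7.5 + 9.5 + 11 + 12.5 + 15 = 67.
Step 3: U_X = R1 - n1(n1+1)/2 = 67 - 8*9/2 = 67 - 36 = 31.
       U_Y = n1*n2 - U_X = 64 - 31 = 33.
Step 4: Ties are present, so use the tie-corrected normal approximation (with continuity correction) for the p-value.
Step 5: p-value = 0.957998; compare to alpha = 0.05. fail to reject H0.

U_X = 31, p = 0.957998, fail to reject H0 at alpha = 0.05.


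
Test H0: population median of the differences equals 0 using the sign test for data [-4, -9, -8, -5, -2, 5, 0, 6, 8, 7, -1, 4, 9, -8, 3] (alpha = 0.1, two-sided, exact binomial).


Step 1: Discard zero differences. Original n = 15; n_eff = number of nonzero differences = 14.
Nonzero differences (with sign): -4, -9, -8, -5, -2, +5, +6, +8, +7, -1, +4, +9, -8, +3
Step 2: Count signs: positive = 7, negative = 7.
Step 3: Under H0: P(positive) = 0.5, so the number of positives S ~ Bin(14, 0.5).
Step 4: Two-sided exact p-value = sum of Bin(14,0.5) probabilities at or below the observed probability = 1.000000.
Step 5: alpha = 0.1. fail to reject H0.

n_eff = 14, pos = 7, neg = 7, p = 1.000000, fail to reject H0.


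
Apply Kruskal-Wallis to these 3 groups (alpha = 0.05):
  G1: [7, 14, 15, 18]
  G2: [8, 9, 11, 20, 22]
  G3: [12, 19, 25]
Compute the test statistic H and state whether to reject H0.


Step 1: Combine all N = 12 observations and assign midranks.
sorted (value, group, rank): (7,G1,1), (8,G2,2), (9,G2,3), (11,G2,4), (12,G3,5), (14,G1,6), (15,G1,7), (18,G1,8), (19,G3,9), (20,G2,10), (22,G2,11), (25,G3,12)
Step 2: Sum ranks within each group.
R_1 = 22 (n_1 = 4)
R_2 = 30 (n_2 = 5)
R_3 = 26 (n_3 = 3)
Step 3: H = 12/(N(N+1)) * sum(R_i^2/n_i) - 3(N+1)
     = 12/(12*13) * (22^2/4 + 30^2/5 + 26^2/3) - 3*13
     = 0.076923 * 526.333 - 39
     = 1.487179.
Step 4: No ties, so H is used without correction.
Step 5: Under H0, H ~ chi^2(2); p-value = 0.475404.
Step 6: alpha = 0.05. fail to reject H0.

H = 1.4872, df = 2, p = 0.475404, fail to reject H0.


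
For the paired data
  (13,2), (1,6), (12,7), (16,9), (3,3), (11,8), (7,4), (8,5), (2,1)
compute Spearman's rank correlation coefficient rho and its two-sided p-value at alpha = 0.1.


Step 1: Rank x and y separately (midranks; no ties here).
rank(x): 13->8, 1->1, 12->7, 16->9, 3->3, 11->6, 7->4, 8->5, 2->2
rank(y): 2->2, 6->6, 7->7, 9->9, 3->3, 8->8, 4->4, 5->5, 1->1
Step 2: d_i = R_x(i) - R_y(i); compute d_i^2.
  (8-2)^2=36, (1-6)^2=25, (7-7)^2=0, (9-9)^2=0, (3-3)^2=0, (6-8)^2=4, (4-4)^2=0, (5-5)^2=0, (2-1)^2=1
sum(d^2) = 66.
Step 3: rho = 1 - 6*66 / (9*(9^2 - 1)) = 1 - 396/720 = 0.450000.
Step 4: Under H0, t = rho * sqrt((n-2)/(1-rho^2)) = 1.3332 ~ t(7).
Step 5: Two-sided p-value from the t-distribution with 7 df = 0.224216.
Step 6: alpha = 0.1. fail to reject H0.

rho = 0.4500, p = 0.224216, fail to reject H0 at alpha = 0.1.


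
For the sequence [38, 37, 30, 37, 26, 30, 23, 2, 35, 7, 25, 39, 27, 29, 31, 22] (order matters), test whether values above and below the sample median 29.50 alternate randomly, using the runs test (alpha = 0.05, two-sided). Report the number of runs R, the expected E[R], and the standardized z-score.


Step 1: Compute median = 29.50; label A = above, B = below.
Labels in order: AAAABABBABBABBAB  (n_A = 8, n_B = 8)
Step 2: Count runs R = 10.
Step 3: Under H0 (random ordering), E[R] = 2*n_A*n_B/(n_A+n_B) + 1 = 2*8*8/16 + 1 = 9.0000.
        Var[R] = 2*n_A*n_B*(2*n_A*n_B - n_A - n_B) / ((n_A+n_B)^2 * (n_A+n_B-1)) = 14336/3840 = 3.7333.
        SD[R] = 1.9322.
Step 4: Continuity-corrected z = (R - 0.5 - E[R]) / SD[R] = (10 - 0.5 - 9.0000) / 1.9322 = 0.2588.
Step 5: Two-sided p-value via normal approximation = 2*(1 - Phi(|z|)) = 0.795809.
Step 6: alpha = 0.05. fail to reject H0.

R = 10, z = 0.2588, p = 0.795809, fail to reject H0.


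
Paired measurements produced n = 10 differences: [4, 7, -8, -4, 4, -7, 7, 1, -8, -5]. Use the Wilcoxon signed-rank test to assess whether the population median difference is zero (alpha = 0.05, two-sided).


Step 1: Drop any zero differences (none here) and take |d_i|.
|d| = [4, 7, 8, 4, 4, 7, 7, 1, 8, 5]
Step 2: Midrank |d_i| (ties get averaged ranks).
ranks: |4|->3, |7|->7, |8|->9.5, |4|->3, |4|->3, |7|->7, |7|->7, |1|->1, |8|->9.5, |5|->5
Step 3: Attach original signs; sum ranks with positive sign and with negative sign.
W+ = 3 + 7 + 3 + 7 + 1 = 21
W- = 9.5 + 3 + 7 + 9.5 + 5 = 34
(Check: W+ + W- = 55 should equal n(n+1)/2 = 55.)
Step 4: Test statistic W = min(W+, W-) = 21.
Step 5: Ties in |d|, so use the tie-corrected normal approximation.
        E[W] = n(n+1)/4 = 10*11/4 = 27.5.
        Tie groups: |d|=4 (t=3), |d|=7 (t=3), |d|=8 (t=2); sum(t^3 - t) = 54.
        Var[W] = n(n+1)(2n+1)/24 - sum(t^3-t)/48 = 2310/24 - 54/48 = 95.125.
        z = (W - E[W]) / sqrt(Var[W]) = (21 - 27.5) / 9.7532 = -0.6664.
        Two-sided p = 2*Phi(z) = 0.505125.
Step 6: alpha = 0.05. fail to reject H0.

W+ = 21, W- = 34, W = min = 21, p = 0.505125, fail to reject H0.


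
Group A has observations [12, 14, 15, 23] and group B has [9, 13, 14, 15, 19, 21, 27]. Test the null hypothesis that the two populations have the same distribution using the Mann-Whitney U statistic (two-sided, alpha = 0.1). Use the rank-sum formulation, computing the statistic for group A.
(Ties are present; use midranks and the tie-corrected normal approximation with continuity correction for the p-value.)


Step 1: Combine and sort all 11 observations; assign midranks.
sorted (value, group): (9,Y), (12,X), (13,Y), (14,X), (14,Y), (15,X), (15,Y), (19,Y), (21,Y), (23,X), (27,Y)
ranks: 9->1, 12->2, 13->3, 14->4.5, 14->4.5, 15->6.5, 15->6.5, 19->8, 21->9, 23->10, 27->11
Step 2: Rank sum for X: R1 = 2 + 4.5 + 6.5 + 10 = 23.
Step 3: U_X = R1 - n1(n1+1)/2 = 23 - 4*5/2 = 23 - 10 = 13.
       U_Y = n1*n2 - U_X = 28 - 13 = 15.
Step 4: Ties are present, so use the tie-corrected normal approximation (with continuity correction) for the p-value.
Step 5: p-value = 0.924376; compare to alpha = 0.1. fail to reject H0.

U_X = 13, p = 0.924376, fail to reject H0 at alpha = 0.1.


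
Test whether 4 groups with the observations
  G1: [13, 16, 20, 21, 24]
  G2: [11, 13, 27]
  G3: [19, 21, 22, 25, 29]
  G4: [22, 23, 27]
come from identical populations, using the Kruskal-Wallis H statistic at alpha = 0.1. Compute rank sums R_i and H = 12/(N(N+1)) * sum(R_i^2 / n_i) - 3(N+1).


Step 1: Combine all N = 16 observations and assign midranks.
sorted (value, group, rank): (11,G2,1), (13,G1,2.5), (13,G2,2.5), (16,G1,4), (19,G3,5), (20,G1,6), (21,G1,7.5), (21,G3,7.5), (22,G3,9.5), (22,G4,9.5), (23,G4,11), (24,G1,12), (25,G3,13), (27,G2,14.5), (27,G4,14.5), (29,G3,16)
Step 2: Sum ranks within each group.
R_1 = 32 (n_1 = 5)
R_2 = 18 (n_2 = 3)
R_3 = 51 (n_3 = 5)
R_4 = 35 (n_4 = 3)
Step 3: H = 12/(N(N+1)) * sum(R_i^2/n_i) - 3(N+1)
     = 12/(16*17) * (32^2/5 + 18^2/3 + 51^2/5 + 35^2/3) - 3*17
     = 0.044118 * 1241.33 - 51
     = 3.764706.
Step 4: Ties present; correction factor C = 1 - 24/(16^3 - 16) = 0.994118. Corrected H = 3.764706 / 0.994118 = 3.786982.
Step 5: Under H0, H ~ chi^2(3); p-value = 0.285404.
Step 6: alpha = 0.1. fail to reject H0.

H = 3.7870, df = 3, p = 0.285404, fail to reject H0.


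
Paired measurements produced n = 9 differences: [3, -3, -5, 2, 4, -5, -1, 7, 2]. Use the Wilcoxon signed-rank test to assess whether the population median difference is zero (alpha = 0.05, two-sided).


Step 1: Drop any zero differences (none here) and take |d_i|.
|d| = [3, 3, 5, 2, 4, 5, 1, 7, 2]
Step 2: Midrank |d_i| (ties get averaged ranks).
ranks: |3|->4.5, |3|->4.5, |5|->7.5, |2|->2.5, |4|->6, |5|->7.5, |1|->1, |7|->9, |2|->2.5
Step 3: Attach original signs; sum ranks with positive sign and with negative sign.
W+ = 4.5 + 2.5 + 6 + 9 + 2.5 = 24.5
W- = 4.5 + 7.5 + 7.5 + 1 = 20.5
(Check: W+ + W- = 45 should equal n(n+1)/2 = 45.)
Step 4: Test statistic W = min(W+, W-) = 20.5.
Step 5: Ties in |d|, so use the tie-corrected normal approximation.
        E[W] = n(n+1)/4 = 9*10/4 = 22.5.
        Tie groups: |d|=2 (t=2), |d|=3 (t=2), |d|=5 (t=2); sum(t^3 - t) = 18.
        Var[W] = n(n+1)(2n+1)/24 - sum(t^3-t)/48 = 1710/24 - 18/48 = 70.875.
        z = (W - E[W]) / sqrt(Var[W]) = (20.5 - 22.5) / 8.4187 = -0.2376.
        Two-sided p = 2*Phi(z) = 0.812218.
Step 6: alpha = 0.05. fail to reject H0.

W+ = 24.5, W- = 20.5, W = min = 20.5, p = 0.812218, fail to reject H0.


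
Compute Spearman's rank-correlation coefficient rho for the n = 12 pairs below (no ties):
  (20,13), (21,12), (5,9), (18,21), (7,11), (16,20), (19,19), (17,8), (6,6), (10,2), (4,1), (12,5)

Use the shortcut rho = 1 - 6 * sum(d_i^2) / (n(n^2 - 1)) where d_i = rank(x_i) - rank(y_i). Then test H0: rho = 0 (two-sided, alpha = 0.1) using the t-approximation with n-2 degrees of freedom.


Step 1: Rank x and y separately (midranks; no ties here).
rank(x): 20->11, 21->12, 5->2, 18->9, 7->4, 16->7, 19->10, 17->8, 6->3, 10->5, 4->1, 12->6
rank(y): 13->9, 12->8, 9->6, 21->12, 11->7, 20->11, 19->10, 8->5, 6->4, 2->2, 1->1, 5->3
Step 2: d_i = R_x(i) - R_y(i); compute d_i^2.
  (11-9)^2=4, (12-8)^2=16, (2-6)^2=16, (9-12)^2=9, (4-7)^2=9, (7-11)^2=16, (10-10)^2=0, (8-5)^2=9, (3-4)^2=1, (5-2)^2=9, (1-1)^2=0, (6-3)^2=9
sum(d^2) = 98.
Step 3: rho = 1 - 6*98 / (12*(12^2 - 1)) = 1 - 588/1716 = 0.657343.
Step 4: Under H0, t = rho * sqrt((n-2)/(1-rho^2)) = 2.7584 ~ t(10).
Step 5: Two-sided p-value from the t-distribution with 10 df = 0.020185.
Step 6: alpha = 0.1. reject H0.

rho = 0.6573, p = 0.020185, reject H0 at alpha = 0.1.


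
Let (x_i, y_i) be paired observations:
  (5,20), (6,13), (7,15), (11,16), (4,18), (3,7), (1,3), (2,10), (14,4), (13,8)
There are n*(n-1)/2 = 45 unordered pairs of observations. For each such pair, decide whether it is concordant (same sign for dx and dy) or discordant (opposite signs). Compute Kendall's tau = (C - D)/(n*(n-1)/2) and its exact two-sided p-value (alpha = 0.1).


Step 1: Enumerate the 45 unordered pairs (i,j) with i<j and classify each by sign(x_j-x_i) * sign(y_j-y_i).
  (1,2):dx=+1,dy=-7->D; (1,3):dx=+2,dy=-5->D; (1,4):dx=+6,dy=-4->D; (1,5):dx=-1,dy=-2->C
  (1,6):dx=-2,dy=-13->C; (1,7):dx=-4,dy=-17->C; (1,8):dx=-3,dy=-10->C; (1,9):dx=+9,dy=-16->D
  (1,10):dx=+8,dy=-12->D; (2,3):dx=+1,dy=+2->C; (2,4):dx=+5,dy=+3->C; (2,5):dx=-2,dy=+5->D
  (2,6):dx=-3,dy=-6->C; (2,7):dx=-5,dy=-10->C; (2,8):dx=-4,dy=-3->C; (2,9):dx=+8,dy=-9->D
  (2,10):dx=+7,dy=-5->D; (3,4):dx=+4,dy=+1->C; (3,5):dx=-3,dy=+3->D; (3,6):dx=-4,dy=-8->C
  (3,7):dx=-6,dy=-12->C; (3,8):dx=-5,dy=-5->C; (3,9):dx=+7,dy=-11->D; (3,10):dx=+6,dy=-7->D
  (4,5):dx=-7,dy=+2->D; (4,6):dx=-8,dy=-9->C; (4,7):dx=-10,dy=-13->C; (4,8):dx=-9,dy=-6->C
  (4,9):dx=+3,dy=-12->D; (4,10):dx=+2,dy=-8->D; (5,6):dx=-1,dy=-11->C; (5,7):dx=-3,dy=-15->C
  (5,8):dx=-2,dy=-8->C; (5,9):dx=+10,dy=-14->D; (5,10):dx=+9,dy=-10->D; (6,7):dx=-2,dy=-4->C
  (6,8):dx=-1,dy=+3->D; (6,9):dx=+11,dy=-3->D; (6,10):dx=+10,dy=+1->C; (7,8):dx=+1,dy=+7->C
  (7,9):dx=+13,dy=+1->C; (7,10):dx=+12,dy=+5->C; (8,9):dx=+12,dy=-6->D; (8,10):dx=+11,dy=-2->D
  (9,10):dx=-1,dy=+4->D
Step 2: C = 24, D = 21, total pairs = 45.
Step 3: tau = (C - D)/(n(n-1)/2) = (24 - 21)/45 = 0.066667.
Step 4: Exact two-sided p-value (enumerate n! = 3628800 permutations of y under H0): p = 0.861801.
Step 5: alpha = 0.1. fail to reject H0.

tau_b = 0.0667 (C=24, D=21), p = 0.861801, fail to reject H0.


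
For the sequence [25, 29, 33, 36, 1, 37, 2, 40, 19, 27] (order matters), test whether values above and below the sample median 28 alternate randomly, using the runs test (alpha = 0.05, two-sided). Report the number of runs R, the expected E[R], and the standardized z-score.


Step 1: Compute median = 28; label A = above, B = below.
Labels in order: BAAABABABB  (n_A = 5, n_B = 5)
Step 2: Count runs R = 7.
Step 3: Under H0 (random ordering), E[R] = 2*n_A*n_B/(n_A+n_B) + 1 = 2*5*5/10 + 1 = 6.0000.
        Var[R] = 2*n_A*n_B*(2*n_A*n_B - n_A - n_B) / ((n_A+n_B)^2 * (n_A+n_B-1)) = 2000/900 = 2.2222.
        SD[R] = 1.4907.
Step 4: Continuity-corrected z = (R - 0.5 - E[R]) / SD[R] = (7 - 0.5 - 6.0000) / 1.4907 = 0.3354.
Step 5: Two-sided p-value via normal approximation = 2*(1 - Phi(|z|)) = 0.737316.
Step 6: alpha = 0.05. fail to reject H0.

R = 7, z = 0.3354, p = 0.737316, fail to reject H0.


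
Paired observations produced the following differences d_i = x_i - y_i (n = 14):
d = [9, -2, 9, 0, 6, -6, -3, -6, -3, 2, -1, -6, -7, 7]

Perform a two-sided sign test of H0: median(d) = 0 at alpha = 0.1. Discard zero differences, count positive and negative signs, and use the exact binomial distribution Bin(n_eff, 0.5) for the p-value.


Step 1: Discard zero differences. Original n = 14; n_eff = number of nonzero differences = 13.
Nonzero differences (with sign): +9, -2, +9, +6, -6, -3, -6, -3, +2, -1, -6, -7, +7
Step 2: Count signs: positive = 5, negative = 8.
Step 3: Under H0: P(positive) = 0.5, so the number of positives S ~ Bin(13, 0.5).
Step 4: Two-sided exact p-value = sum of Bin(13,0.5) probabilities at or below the observed probability = 0.581055.
Step 5: alpha = 0.1. fail to reject H0.

n_eff = 13, pos = 5, neg = 8, p = 0.581055, fail to reject H0.


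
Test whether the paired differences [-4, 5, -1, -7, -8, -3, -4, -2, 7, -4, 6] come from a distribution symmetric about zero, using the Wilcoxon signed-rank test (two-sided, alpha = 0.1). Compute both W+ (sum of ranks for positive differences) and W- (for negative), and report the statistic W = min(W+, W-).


Step 1: Drop any zero differences (none here) and take |d_i|.
|d| = [4, 5, 1, 7, 8, 3, 4, 2, 7, 4, 6]
Step 2: Midrank |d_i| (ties get averaged ranks).
ranks: |4|->5, |5|->7, |1|->1, |7|->9.5, |8|->11, |3|->3, |4|->5, |2|->2, |7|->9.5, |4|->5, |6|->8
Step 3: Attach original signs; sum ranks with positive sign and with negative sign.
W+ = 7 + 9.5 + 8 = 24.5
W- = 5 + 1 + 9.5 + 11 + 3 + 5 + 2 + 5 = 41.5
(Check: W+ + W- = 66 should equal n(n+1)/2 = 66.)
Step 4: Test statistic W = min(W+, W-) = 24.5.
Step 5: Ties in |d|, so use the tie-corrected normal approximation.
        E[W] = n(n+1)/4 = 11*12/4 = 33.
        Tie groups: |d|=4 (t=3), |d|=7 (t=2); sum(t^3 - t) = 30.
        Var[W] = n(n+1)(2n+1)/24 - sum(t^3-t)/48 = 3036/24 - 30/48 = 125.875.
        z = (W - E[W]) / sqrt(Var[W]) = (24.5 - 33) / 11.2194 = -0.7576.
        Two-sided p = 2*Phi(z) = 0.448681.
Step 6: alpha = 0.1. fail to reject H0.

W+ = 24.5, W- = 41.5, W = min = 24.5, p = 0.448681, fail to reject H0.


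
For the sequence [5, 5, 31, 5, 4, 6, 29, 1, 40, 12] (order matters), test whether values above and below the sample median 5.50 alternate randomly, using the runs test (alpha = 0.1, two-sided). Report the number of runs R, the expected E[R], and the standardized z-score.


Step 1: Compute median = 5.50; label A = above, B = below.
Labels in order: BBABBAABAA  (n_A = 5, n_B = 5)
Step 2: Count runs R = 6.
Step 3: Under H0 (random ordering), E[R] = 2*n_A*n_B/(n_A+n_B) + 1 = 2*5*5/10 + 1 = 6.0000.
        Var[R] = 2*n_A*n_B*(2*n_A*n_B - n_A - n_B) / ((n_A+n_B)^2 * (n_A+n_B-1)) = 2000/900 = 2.2222.
        SD[R] = 1.4907.
Step 4: R = E[R], so z = 0 with no continuity correction.
Step 5: Two-sided p-value via normal approximation = 2*(1 - Phi(|z|)) = 1.000000.
Step 6: alpha = 0.1. fail to reject H0.

R = 6, z = 0.0000, p = 1.000000, fail to reject H0.


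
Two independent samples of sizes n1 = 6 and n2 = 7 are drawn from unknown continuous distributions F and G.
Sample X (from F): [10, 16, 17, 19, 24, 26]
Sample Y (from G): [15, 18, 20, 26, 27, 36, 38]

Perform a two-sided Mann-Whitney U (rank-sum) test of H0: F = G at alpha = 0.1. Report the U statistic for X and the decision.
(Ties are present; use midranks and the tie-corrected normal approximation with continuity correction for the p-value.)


Step 1: Combine and sort all 13 observations; assign midranks.
sorted (value, group): (10,X), (15,Y), (16,X), (17,X), (18,Y), (19,X), (20,Y), (24,X), (26,X), (26,Y), (27,Y), (36,Y), (38,Y)
ranks: 10->1, 15->2, 16->3, 17->4, 18->5, 19->6, 20->7, 24->8, 26->9.5, 26->9.5, 27->11, 36->12, 38->13
Step 2: Rank sum for X: R1 = 1 + 3 + 4 + 6 + 8 + 9.5 = 31.5.
Step 3: U_X = R1 - n1(n1+1)/2 = 31.5 - 6*7/2 = 31.5 - 21 = 10.5.
       U_Y = n1*n2 - U_X = 42 - 10.5 = 31.5.
Step 4: Ties are present, so use the tie-corrected normal approximation (with continuity correction) for the p-value.
Step 5: p-value = 0.152563; compare to alpha = 0.1. fail to reject H0.

U_X = 10.5, p = 0.152563, fail to reject H0 at alpha = 0.1.


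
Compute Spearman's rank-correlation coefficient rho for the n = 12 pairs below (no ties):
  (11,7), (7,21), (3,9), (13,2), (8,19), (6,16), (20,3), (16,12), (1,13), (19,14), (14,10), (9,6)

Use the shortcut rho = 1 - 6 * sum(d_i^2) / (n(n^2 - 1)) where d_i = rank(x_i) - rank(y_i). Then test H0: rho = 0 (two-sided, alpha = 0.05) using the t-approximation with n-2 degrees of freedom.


Step 1: Rank x and y separately (midranks; no ties here).
rank(x): 11->7, 7->4, 3->2, 13->8, 8->5, 6->3, 20->12, 16->10, 1->1, 19->11, 14->9, 9->6
rank(y): 7->4, 21->12, 9->5, 2->1, 19->11, 16->10, 3->2, 12->7, 13->8, 14->9, 10->6, 6->3
Step 2: d_i = R_x(i) - R_y(i); compute d_i^2.
  (7-4)^2=9, (4-12)^2=64, (2-5)^2=9, (8-1)^2=49, (5-11)^2=36, (3-10)^2=49, (12-2)^2=100, (10-7)^2=9, (1-8)^2=49, (11-9)^2=4, (9-6)^2=9, (6-3)^2=9
sum(d^2) = 396.
Step 3: rho = 1 - 6*396 / (12*(12^2 - 1)) = 1 - 2376/1716 = -0.384615.
Step 4: Under H0, t = rho * sqrt((n-2)/(1-rho^2)) = -1.3176 ~ t(10).
Step 5: Two-sided p-value from the t-distribution with 10 df = 0.217020.
Step 6: alpha = 0.05. fail to reject H0.

rho = -0.3846, p = 0.217020, fail to reject H0 at alpha = 0.05.


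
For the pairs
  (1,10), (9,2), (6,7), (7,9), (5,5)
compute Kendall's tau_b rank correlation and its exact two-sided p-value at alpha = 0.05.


Step 1: Enumerate the 10 unordered pairs (i,j) with i<j and classify each by sign(x_j-x_i) * sign(y_j-y_i).
  (1,2):dx=+8,dy=-8->D; (1,3):dx=+5,dy=-3->D; (1,4):dx=+6,dy=-1->D; (1,5):dx=+4,dy=-5->D
  (2,3):dx=-3,dy=+5->D; (2,4):dx=-2,dy=+7->D; (2,5):dx=-4,dy=+3->D; (3,4):dx=+1,dy=+2->C
  (3,5):dx=-1,dy=-2->C; (4,5):dx=-2,dy=-4->C
Step 2: C = 3, D = 7, total pairs = 10.
Step 3: tau = (C - D)/(n(n-1)/2) = (3 - 7)/10 = -0.400000.
Step 4: Exact two-sided p-value (enumerate n! = 120 permutations of y under H0): p = 0.483333.
Step 5: alpha = 0.05. fail to reject H0.

tau_b = -0.4000 (C=3, D=7), p = 0.483333, fail to reject H0.


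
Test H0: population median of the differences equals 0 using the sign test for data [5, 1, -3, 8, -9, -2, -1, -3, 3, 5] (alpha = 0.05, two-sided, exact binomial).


Step 1: Discard zero differences. Original n = 10; n_eff = number of nonzero differences = 10.
Nonzero differences (with sign): +5, +1, -3, +8, -9, -2, -1, -3, +3, +5
Step 2: Count signs: positive = 5, negative = 5.
Step 3: Under H0: P(positive) = 0.5, so the number of positives S ~ Bin(10, 0.5).
Step 4: Two-sided exact p-value = sum of Bin(10,0.5) probabilities at or below the observed probability = 1.000000.
Step 5: alpha = 0.05. fail to reject H0.

n_eff = 10, pos = 5, neg = 5, p = 1.000000, fail to reject H0.


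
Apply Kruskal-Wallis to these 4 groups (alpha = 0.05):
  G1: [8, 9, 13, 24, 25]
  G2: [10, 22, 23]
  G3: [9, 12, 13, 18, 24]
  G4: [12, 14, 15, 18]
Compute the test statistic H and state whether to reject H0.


Step 1: Combine all N = 17 observations and assign midranks.
sorted (value, group, rank): (8,G1,1), (9,G1,2.5), (9,G3,2.5), (10,G2,4), (12,G3,5.5), (12,G4,5.5), (13,G1,7.5), (13,G3,7.5), (14,G4,9), (15,G4,10), (18,G3,11.5), (18,G4,11.5), (22,G2,13), (23,G2,14), (24,G1,15.5), (24,G3,15.5), (25,G1,17)
Step 2: Sum ranks within each group.
R_1 = 43.5 (n_1 = 5)
R_2 = 31 (n_2 = 3)
R_3 = 42.5 (n_3 = 5)
R_4 = 36 (n_4 = 4)
Step 3: H = 12/(N(N+1)) * sum(R_i^2/n_i) - 3(N+1)
     = 12/(17*18) * (43.5^2/5 + 31^2/3 + 42.5^2/5 + 36^2/4) - 3*18
     = 0.039216 * 1384.03 - 54
     = 0.275817.
Step 4: Ties present; correction factor C = 1 - 30/(17^3 - 17) = 0.993873. Corrected H = 0.275817 / 0.993873 = 0.277517.
Step 5: Under H0, H ~ chi^2(3); p-value = 0.964200.
Step 6: alpha = 0.05. fail to reject H0.

H = 0.2775, df = 3, p = 0.964200, fail to reject H0.


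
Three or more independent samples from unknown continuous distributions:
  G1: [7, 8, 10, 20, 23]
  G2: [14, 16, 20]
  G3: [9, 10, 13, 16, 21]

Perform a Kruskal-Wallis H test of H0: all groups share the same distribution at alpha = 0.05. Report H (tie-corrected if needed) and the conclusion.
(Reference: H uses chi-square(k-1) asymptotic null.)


Step 1: Combine all N = 13 observations and assign midranks.
sorted (value, group, rank): (7,G1,1), (8,G1,2), (9,G3,3), (10,G1,4.5), (10,G3,4.5), (13,G3,6), (14,G2,7), (16,G2,8.5), (16,G3,8.5), (20,G1,10.5), (20,G2,10.5), (21,G3,12), (23,G1,13)
Step 2: Sum ranks within each group.
R_1 = 31 (n_1 = 5)
R_2 = 26 (n_2 = 3)
R_3 = 34 (n_3 = 5)
Step 3: H = 12/(N(N+1)) * sum(R_i^2/n_i) - 3(N+1)
     = 12/(13*14) * (31^2/5 + 26^2/3 + 34^2/5) - 3*14
     = 0.065934 * 648.733 - 42
     = 0.773626.
Step 4: Ties present; correction factor C = 1 - 18/(13^3 - 13) = 0.991758. Corrected H = 0.773626 / 0.991758 = 0.780055.
Step 5: Under H0, H ~ chi^2(2); p-value = 0.677038.
Step 6: alpha = 0.05. fail to reject H0.

H = 0.7801, df = 2, p = 0.677038, fail to reject H0.


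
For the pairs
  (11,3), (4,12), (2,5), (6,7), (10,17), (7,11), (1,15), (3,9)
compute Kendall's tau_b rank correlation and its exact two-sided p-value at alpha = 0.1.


Step 1: Enumerate the 28 unordered pairs (i,j) with i<j and classify each by sign(x_j-x_i) * sign(y_j-y_i).
  (1,2):dx=-7,dy=+9->D; (1,3):dx=-9,dy=+2->D; (1,4):dx=-5,dy=+4->D; (1,5):dx=-1,dy=+14->D
  (1,6):dx=-4,dy=+8->D; (1,7):dx=-10,dy=+12->D; (1,8):dx=-8,dy=+6->D; (2,3):dx=-2,dy=-7->C
  (2,4):dx=+2,dy=-5->D; (2,5):dx=+6,dy=+5->C; (2,6):dx=+3,dy=-1->D; (2,7):dx=-3,dy=+3->D
  (2,8):dx=-1,dy=-3->C; (3,4):dx=+4,dy=+2->C; (3,5):dx=+8,dy=+12->C; (3,6):dx=+5,dy=+6->C
  (3,7):dx=-1,dy=+10->D; (3,8):dx=+1,dy=+4->C; (4,5):dx=+4,dy=+10->C; (4,6):dx=+1,dy=+4->C
  (4,7):dx=-5,dy=+8->D; (4,8):dx=-3,dy=+2->D; (5,6):dx=-3,dy=-6->C; (5,7):dx=-9,dy=-2->C
  (5,8):dx=-7,dy=-8->C; (6,7):dx=-6,dy=+4->D; (6,8):dx=-4,dy=-2->C; (7,8):dx=+2,dy=-6->D
Step 2: C = 13, D = 15, total pairs = 28.
Step 3: tau = (C - D)/(n(n-1)/2) = (13 - 15)/28 = -0.071429.
Step 4: Exact two-sided p-value (enumerate n! = 40320 permutations of y under H0): p = 0.904861.
Step 5: alpha = 0.1. fail to reject H0.

tau_b = -0.0714 (C=13, D=15), p = 0.904861, fail to reject H0.


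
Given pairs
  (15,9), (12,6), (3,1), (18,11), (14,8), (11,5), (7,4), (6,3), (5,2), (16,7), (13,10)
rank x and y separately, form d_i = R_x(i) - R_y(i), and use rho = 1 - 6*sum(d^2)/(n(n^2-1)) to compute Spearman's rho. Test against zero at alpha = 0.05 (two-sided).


Step 1: Rank x and y separately (midranks; no ties here).
rank(x): 15->9, 12->6, 3->1, 18->11, 14->8, 11->5, 7->4, 6->3, 5->2, 16->10, 13->7
rank(y): 9->9, 6->6, 1->1, 11->11, 8->8, 5->5, 4->4, 3->3, 2->2, 7->7, 10->10
Step 2: d_i = R_x(i) - R_y(i); compute d_i^2.
  (9-9)^2=0, (6-6)^2=0, (1-1)^2=0, (11-11)^2=0, (8-8)^2=0, (5-5)^2=0, (4-4)^2=0, (3-3)^2=0, (2-2)^2=0, (10-7)^2=9, (7-10)^2=9
sum(d^2) = 18.
Step 3: rho = 1 - 6*18 / (11*(11^2 - 1)) = 1 - 108/1320 = 0.918182.
Step 4: Under H0, t = rho * sqrt((n-2)/(1-rho^2)) = 6.9531 ~ t(9).
Step 5: Two-sided p-value from the t-distribution with 9 df = 0.000067.
Step 6: alpha = 0.05. reject H0.

rho = 0.9182, p = 0.000067, reject H0 at alpha = 0.05.


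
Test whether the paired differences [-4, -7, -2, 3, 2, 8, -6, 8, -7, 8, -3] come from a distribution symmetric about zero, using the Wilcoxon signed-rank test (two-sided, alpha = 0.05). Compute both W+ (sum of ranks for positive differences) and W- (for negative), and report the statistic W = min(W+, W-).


Step 1: Drop any zero differences (none here) and take |d_i|.
|d| = [4, 7, 2, 3, 2, 8, 6, 8, 7, 8, 3]
Step 2: Midrank |d_i| (ties get averaged ranks).
ranks: |4|->5, |7|->7.5, |2|->1.5, |3|->3.5, |2|->1.5, |8|->10, |6|->6, |8|->10, |7|->7.5, |8|->10, |3|->3.5
Step 3: Attach original signs; sum ranks with positive sign and with negative sign.
W+ = 3.5 + 1.5 + 10 + 10 + 10 = 35
W- = 5 + 7.5 + 1.5 + 6 + 7.5 + 3.5 = 31
(Check: W+ + W- = 66 should equal n(n+1)/2 = 66.)
Step 4: Test statistic W = min(W+, W-) = 31.
Step 5: Ties in |d|, so use the tie-corrected normal approximation.
        E[W] = n(n+1)/4 = 11*12/4 = 33.
        Tie groups: |d|=2 (t=2), |d|=3 (t=2), |d|=7 (t=2), |d|=8 (t=3); sum(t^3 - t) = 42.
        Var[W] = n(n+1)(2n+1)/24 - sum(t^3-t)/48 = 3036/24 - 42/48 = 125.625.
        z = (W - E[W]) / sqrt(Var[W]) = (31 - 33) / 11.2083 = -0.1784.
        Two-sided p = 2*Phi(z) = 0.858378.
Step 6: alpha = 0.05. fail to reject H0.

W+ = 35, W- = 31, W = min = 31, p = 0.858378, fail to reject H0.


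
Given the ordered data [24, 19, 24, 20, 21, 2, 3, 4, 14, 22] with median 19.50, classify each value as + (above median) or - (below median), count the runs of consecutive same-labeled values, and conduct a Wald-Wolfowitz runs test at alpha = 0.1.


Step 1: Compute median = 19.50; label A = above, B = below.
Labels in order: ABAAABBBBA  (n_A = 5, n_B = 5)
Step 2: Count runs R = 5.
Step 3: Under H0 (random ordering), E[R] = 2*n_A*n_B/(n_A+n_B) + 1 = 2*5*5/10 + 1 = 6.0000.
        Var[R] = 2*n_A*n_B*(2*n_A*n_B - n_A - n_B) / ((n_A+n_B)^2 * (n_A+n_B-1)) = 2000/900 = 2.2222.
        SD[R] = 1.4907.
Step 4: Continuity-corrected z = (R + 0.5 - E[R]) / SD[R] = (5 + 0.5 - 6.0000) / 1.4907 = -0.3354.
Step 5: Two-sided p-value via normal approximation = 2*(1 - Phi(|z|)) = 0.737316.
Step 6: alpha = 0.1. fail to reject H0.

R = 5, z = -0.3354, p = 0.737316, fail to reject H0.


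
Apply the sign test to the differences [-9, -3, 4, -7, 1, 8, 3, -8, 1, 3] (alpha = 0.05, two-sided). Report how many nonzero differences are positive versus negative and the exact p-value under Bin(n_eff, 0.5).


Step 1: Discard zero differences. Original n = 10; n_eff = number of nonzero differences = 10.
Nonzero differences (with sign): -9, -3, +4, -7, +1, +8, +3, -8, +1, +3
Step 2: Count signs: positive = 6, negative = 4.
Step 3: Under H0: P(positive) = 0.5, so the number of positives S ~ Bin(10, 0.5).
Step 4: Two-sided exact p-value = sum of Bin(10,0.5) probabilities at or below the observed probability = 0.753906.
Step 5: alpha = 0.05. fail to reject H0.

n_eff = 10, pos = 6, neg = 4, p = 0.753906, fail to reject H0.


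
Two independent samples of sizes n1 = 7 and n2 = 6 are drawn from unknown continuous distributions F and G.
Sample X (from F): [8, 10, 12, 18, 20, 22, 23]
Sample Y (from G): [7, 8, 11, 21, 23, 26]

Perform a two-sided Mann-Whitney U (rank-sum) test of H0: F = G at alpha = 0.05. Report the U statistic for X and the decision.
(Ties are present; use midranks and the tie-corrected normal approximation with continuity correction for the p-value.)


Step 1: Combine and sort all 13 observations; assign midranks.
sorted (value, group): (7,Y), (8,X), (8,Y), (10,X), (11,Y), (12,X), (18,X), (20,X), (21,Y), (22,X), (23,X), (23,Y), (26,Y)
ranks: 7->1, 8->2.5, 8->2.5, 10->4, 11->5, 12->6, 18->7, 20->8, 21->9, 22->10, 23->11.5, 23->11.5, 26->13
Step 2: Rank sum for X: R1 = 2.5 + 4 + 6 + 7 + 8 + 10 + 11.5 = 49.
Step 3: U_X = R1 - n1(n1+1)/2 = 49 - 7*8/2 = 49 - 28 = 21.
       U_Y = n1*n2 - U_X = 42 - 21 = 21.
Step 4: Ties are present, so use the tie-corrected normal approximation (with continuity correction) for the p-value.
Step 5: p-value = 1.000000; compare to alpha = 0.05. fail to reject H0.

U_X = 21, p = 1.000000, fail to reject H0 at alpha = 0.05.


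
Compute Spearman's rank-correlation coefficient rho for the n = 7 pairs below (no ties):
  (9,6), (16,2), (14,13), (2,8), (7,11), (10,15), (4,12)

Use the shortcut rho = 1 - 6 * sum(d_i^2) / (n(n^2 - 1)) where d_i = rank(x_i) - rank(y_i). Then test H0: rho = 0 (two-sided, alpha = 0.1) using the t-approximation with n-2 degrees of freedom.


Step 1: Rank x and y separately (midranks; no ties here).
rank(x): 9->4, 16->7, 14->6, 2->1, 7->3, 10->5, 4->2
rank(y): 6->2, 2->1, 13->6, 8->3, 11->4, 15->7, 12->5
Step 2: d_i = R_x(i) - R_y(i); compute d_i^2.
  (4-2)^2=4, (7-1)^2=36, (6-6)^2=0, (1-3)^2=4, (3-4)^2=1, (5-7)^2=4, (2-5)^2=9
sum(d^2) = 58.
Step 3: rho = 1 - 6*58 / (7*(7^2 - 1)) = 1 - 348/336 = -0.035714.
Step 4: Under H0, t = rho * sqrt((n-2)/(1-rho^2)) = -0.0799 ~ t(5).
Step 5: Two-sided p-value from the t-distribution with 5 df = 0.939408.
Step 6: alpha = 0.1. fail to reject H0.

rho = -0.0357, p = 0.939408, fail to reject H0 at alpha = 0.1.


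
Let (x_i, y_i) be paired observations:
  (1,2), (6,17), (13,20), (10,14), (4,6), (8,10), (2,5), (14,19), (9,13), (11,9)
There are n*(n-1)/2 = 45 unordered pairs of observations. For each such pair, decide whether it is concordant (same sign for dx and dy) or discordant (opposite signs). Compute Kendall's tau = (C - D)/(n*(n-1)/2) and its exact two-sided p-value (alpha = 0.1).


Step 1: Enumerate the 45 unordered pairs (i,j) with i<j and classify each by sign(x_j-x_i) * sign(y_j-y_i).
  (1,2):dx=+5,dy=+15->C; (1,3):dx=+12,dy=+18->C; (1,4):dx=+9,dy=+12->C; (1,5):dx=+3,dy=+4->C
  (1,6):dx=+7,dy=+8->C; (1,7):dx=+1,dy=+3->C; (1,8):dx=+13,dy=+17->C; (1,9):dx=+8,dy=+11->C
  (1,10):dx=+10,dy=+7->C; (2,3):dx=+7,dy=+3->C; (2,4):dx=+4,dy=-3->D; (2,5):dx=-2,dy=-11->C
  (2,6):dx=+2,dy=-7->D; (2,7):dx=-4,dy=-12->C; (2,8):dx=+8,dy=+2->C; (2,9):dx=+3,dy=-4->D
  (2,10):dx=+5,dy=-8->D; (3,4):dx=-3,dy=-6->C; (3,5):dx=-9,dy=-14->C; (3,6):dx=-5,dy=-10->C
  (3,7):dx=-11,dy=-15->C; (3,8):dx=+1,dy=-1->D; (3,9):dx=-4,dy=-7->C; (3,10):dx=-2,dy=-11->C
  (4,5):dx=-6,dy=-8->C; (4,6):dx=-2,dy=-4->C; (4,7):dx=-8,dy=-9->C; (4,8):dx=+4,dy=+5->C
  (4,9):dx=-1,dy=-1->C; (4,10):dx=+1,dy=-5->D; (5,6):dx=+4,dy=+4->C; (5,7):dx=-2,dy=-1->C
  (5,8):dx=+10,dy=+13->C; (5,9):dx=+5,dy=+7->C; (5,10):dx=+7,dy=+3->C; (6,7):dx=-6,dy=-5->C
  (6,8):dx=+6,dy=+9->C; (6,9):dx=+1,dy=+3->C; (6,10):dx=+3,dy=-1->D; (7,8):dx=+12,dy=+14->C
  (7,9):dx=+7,dy=+8->C; (7,10):dx=+9,dy=+4->C; (8,9):dx=-5,dy=-6->C; (8,10):dx=-3,dy=-10->C
  (9,10):dx=+2,dy=-4->D
Step 2: C = 37, D = 8, total pairs = 45.
Step 3: tau = (C - D)/(n(n-1)/2) = (37 - 8)/45 = 0.644444.
Step 4: Exact two-sided p-value (enumerate n! = 3628800 permutations of y under H0): p = 0.009148.
Step 5: alpha = 0.1. reject H0.

tau_b = 0.6444 (C=37, D=8), p = 0.009148, reject H0.


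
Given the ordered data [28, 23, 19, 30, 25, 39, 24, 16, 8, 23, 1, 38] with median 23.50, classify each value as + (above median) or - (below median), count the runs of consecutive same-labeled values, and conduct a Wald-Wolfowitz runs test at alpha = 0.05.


Step 1: Compute median = 23.50; label A = above, B = below.
Labels in order: ABBAAAABBBBA  (n_A = 6, n_B = 6)
Step 2: Count runs R = 5.
Step 3: Under H0 (random ordering), E[R] = 2*n_A*n_B/(n_A+n_B) + 1 = 2*6*6/12 + 1 = 7.0000.
        Var[R] = 2*n_A*n_B*(2*n_A*n_B - n_A - n_B) / ((n_A+n_B)^2 * (n_A+n_B-1)) = 4320/1584 = 2.7273.
        SD[R] = 1.6514.
Step 4: Continuity-corrected z = (R + 0.5 - E[R]) / SD[R] = (5 + 0.5 - 7.0000) / 1.6514 = -0.9083.
Step 5: Two-sided p-value via normal approximation = 2*(1 - Phi(|z|)) = 0.363722.
Step 6: alpha = 0.05. fail to reject H0.

R = 5, z = -0.9083, p = 0.363722, fail to reject H0.


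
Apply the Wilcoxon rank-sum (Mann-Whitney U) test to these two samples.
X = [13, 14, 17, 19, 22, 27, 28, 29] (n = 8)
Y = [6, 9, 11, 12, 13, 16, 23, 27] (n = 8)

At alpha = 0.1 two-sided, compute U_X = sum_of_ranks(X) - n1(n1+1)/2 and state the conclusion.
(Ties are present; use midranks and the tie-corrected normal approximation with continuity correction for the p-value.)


Step 1: Combine and sort all 16 observations; assign midranks.
sorted (value, group): (6,Y), (9,Y), (11,Y), (12,Y), (13,X), (13,Y), (14,X), (16,Y), (17,X), (19,X), (22,X), (23,Y), (27,X), (27,Y), (28,X), (29,X)
ranks: 6->1, 9->2, 11->3, 12->4, 13->5.5, 13->5.5, 14->7, 16->8, 17->9, 19->10, 22->11, 23->12, 27->13.5, 27->13.5, 28->15, 29->16
Step 2: Rank sum for X: R1 = 5.5 + 7 + 9 + 10 + 11 + 13.5 + 15 + 16 = 87.
Step 3: U_X = R1 - n1(n1+1)/2 = 87 - 8*9/2 = 87 - 36 = 51.
       U_Y = n1*n2 - U_X = 64 - 51 = 13.
Step 4: Ties are present, so use the tie-corrected normal approximation (with continuity correction) for the p-value.
Step 5: p-value = 0.051685; compare to alpha = 0.1. reject H0.

U_X = 51, p = 0.051685, reject H0 at alpha = 0.1.


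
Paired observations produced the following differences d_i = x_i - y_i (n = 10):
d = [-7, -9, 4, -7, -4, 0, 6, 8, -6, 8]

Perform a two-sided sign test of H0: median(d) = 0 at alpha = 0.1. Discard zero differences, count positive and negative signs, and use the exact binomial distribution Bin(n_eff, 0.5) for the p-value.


Step 1: Discard zero differences. Original n = 10; n_eff = number of nonzero differences = 9.
Nonzero differences (with sign): -7, -9, +4, -7, -4, +6, +8, -6, +8
Step 2: Count signs: positive = 4, negative = 5.
Step 3: Under H0: P(positive) = 0.5, so the number of positives S ~ Bin(9, 0.5).
Step 4: Two-sided exact p-value = sum of Bin(9,0.5) probabilities at or below the observed probability = 1.000000.
Step 5: alpha = 0.1. fail to reject H0.

n_eff = 9, pos = 4, neg = 5, p = 1.000000, fail to reject H0.


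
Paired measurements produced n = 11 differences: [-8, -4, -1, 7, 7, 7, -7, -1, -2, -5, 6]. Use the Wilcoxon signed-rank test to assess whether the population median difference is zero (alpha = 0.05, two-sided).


Step 1: Drop any zero differences (none here) and take |d_i|.
|d| = [8, 4, 1, 7, 7, 7, 7, 1, 2, 5, 6]
Step 2: Midrank |d_i| (ties get averaged ranks).
ranks: |8|->11, |4|->4, |1|->1.5, |7|->8.5, |7|->8.5, |7|->8.5, |7|->8.5, |1|->1.5, |2|->3, |5|->5, |6|->6
Step 3: Attach original signs; sum ranks with positive sign and with negative sign.
W+ = 8.5 + 8.5 + 8.5 + 6 = 31.5
W- = 11 + 4 + 1.5 + 8.5 + 1.5 + 3 + 5 = 34.5
(Check: W+ + W- = 66 should equal n(n+1)/2 = 66.)
Step 4: Test statistic W = min(W+, W-) = 31.5.
Step 5: Ties in |d|, so use the tie-corrected normal approximation.
        E[W] = n(n+1)/4 = 11*12/4 = 33.
        Tie groups: |d|=1 (t=2), |d|=7 (t=4); sum(t^3 - t) = 66.
        Var[W] = n(n+1)(2n+1)/24 - sum(t^3-t)/48 = 3036/24 - 66/48 = 125.125.
        z = (W - E[W]) / sqrt(Var[W]) = (31.5 - 33) / 11.1859 = -0.1341.
        Two-sided p = 2*Phi(z) = 0.893326.
Step 6: alpha = 0.05. fail to reject H0.

W+ = 31.5, W- = 34.5, W = min = 31.5, p = 0.893326, fail to reject H0.


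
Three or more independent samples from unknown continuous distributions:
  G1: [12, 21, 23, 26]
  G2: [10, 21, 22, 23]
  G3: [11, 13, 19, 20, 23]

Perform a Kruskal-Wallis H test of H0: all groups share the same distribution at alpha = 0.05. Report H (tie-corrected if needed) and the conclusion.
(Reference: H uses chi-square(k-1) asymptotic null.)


Step 1: Combine all N = 13 observations and assign midranks.
sorted (value, group, rank): (10,G2,1), (11,G3,2), (12,G1,3), (13,G3,4), (19,G3,5), (20,G3,6), (21,G1,7.5), (21,G2,7.5), (22,G2,9), (23,G1,11), (23,G2,11), (23,G3,11), (26,G1,13)
Step 2: Sum ranks within each group.
R_1 = 34.5 (n_1 = 4)
R_2 = 28.5 (n_2 = 4)
R_3 = 28 (n_3 = 5)
Step 3: H = 12/(N(N+1)) * sum(R_i^2/n_i) - 3(N+1)
     = 12/(13*14) * (34.5^2/4 + 28.5^2/4 + 28^2/5) - 3*14
     = 0.065934 * 657.425 - 42
     = 1.346703.
Step 4: Ties present; correction factor C = 1 - 30/(13^3 - 13) = 0.986264. Corrected H = 1.346703 / 0.986264 = 1.365460.
Step 5: Under H0, H ~ chi^2(2); p-value = 0.505236.
Step 6: alpha = 0.05. fail to reject H0.

H = 1.3655, df = 2, p = 0.505236, fail to reject H0.


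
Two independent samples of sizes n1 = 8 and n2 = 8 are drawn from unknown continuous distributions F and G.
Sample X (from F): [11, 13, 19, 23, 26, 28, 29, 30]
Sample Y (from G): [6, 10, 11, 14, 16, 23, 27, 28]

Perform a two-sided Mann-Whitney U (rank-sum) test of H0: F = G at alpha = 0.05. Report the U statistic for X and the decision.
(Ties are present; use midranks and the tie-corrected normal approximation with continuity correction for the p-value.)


Step 1: Combine and sort all 16 observations; assign midranks.
sorted (value, group): (6,Y), (10,Y), (11,X), (11,Y), (13,X), (14,Y), (16,Y), (19,X), (23,X), (23,Y), (26,X), (27,Y), (28,X), (28,Y), (29,X), (30,X)
ranks: 6->1, 10->2, 11->3.5, 11->3.5, 13->5, 14->6, 16->7, 19->8, 23->9.5, 23->9.5, 26->11, 27->12, 28->13.5, 28->13.5, 29->15, 30->16
Step 2: Rank sum for X: R1 = 3.5 + 5 + 8 + 9.5 + 11 + 13.5 + 15 + 16 = 81.5.
Step 3: U_X = R1 - n1(n1+1)/2 = 81.5 - 8*9/2 = 81.5 - 36 = 45.5.
       U_Y = n1*n2 - U_X = 64 - 45.5 = 18.5.
Step 4: Ties are present, so use the tie-corrected normal approximation (with continuity correction) for the p-value.
Step 5: p-value = 0.171220; compare to alpha = 0.05. fail to reject H0.

U_X = 45.5, p = 0.171220, fail to reject H0 at alpha = 0.05.


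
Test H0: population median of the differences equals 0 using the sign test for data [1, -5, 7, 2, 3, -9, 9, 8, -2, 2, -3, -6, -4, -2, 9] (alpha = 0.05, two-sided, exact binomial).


Step 1: Discard zero differences. Original n = 15; n_eff = number of nonzero differences = 15.
Nonzero differences (with sign): +1, -5, +7, +2, +3, -9, +9, +8, -2, +2, -3, -6, -4, -2, +9
Step 2: Count signs: positive = 8, negative = 7.
Step 3: Under H0: P(positive) = 0.5, so the number of positives S ~ Bin(15, 0.5).
Step 4: Two-sided exact p-value = sum of Bin(15,0.5) probabilities at or below the observed probability = 1.000000.
Step 5: alpha = 0.05. fail to reject H0.

n_eff = 15, pos = 8, neg = 7, p = 1.000000, fail to reject H0.


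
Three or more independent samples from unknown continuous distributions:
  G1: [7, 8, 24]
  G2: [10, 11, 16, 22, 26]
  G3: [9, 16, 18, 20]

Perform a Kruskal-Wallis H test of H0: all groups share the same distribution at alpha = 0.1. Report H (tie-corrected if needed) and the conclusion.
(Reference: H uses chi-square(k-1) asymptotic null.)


Step 1: Combine all N = 12 observations and assign midranks.
sorted (value, group, rank): (7,G1,1), (8,G1,2), (9,G3,3), (10,G2,4), (11,G2,5), (16,G2,6.5), (16,G3,6.5), (18,G3,8), (20,G3,9), (22,G2,10), (24,G1,11), (26,G2,12)
Step 2: Sum ranks within each group.
R_1 = 14 (n_1 = 3)
R_2 = 37.5 (n_2 = 5)
R_3 = 26.5 (n_3 = 4)
Step 3: H = 12/(N(N+1)) * sum(R_i^2/n_i) - 3(N+1)
     = 12/(12*13) * (14^2/3 + 37.5^2/5 + 26.5^2/4) - 3*13
     = 0.076923 * 522.146 - 39
     = 1.165064.
Step 4: Ties present; correction factor C = 1 - 6/(12^3 - 12) = 0.996503. Corrected H = 1.165064 / 0.996503 = 1.169152.
Step 5: Under H0, H ~ chi^2(2); p-value = 0.557342.
Step 6: alpha = 0.1. fail to reject H0.

H = 1.1692, df = 2, p = 0.557342, fail to reject H0.


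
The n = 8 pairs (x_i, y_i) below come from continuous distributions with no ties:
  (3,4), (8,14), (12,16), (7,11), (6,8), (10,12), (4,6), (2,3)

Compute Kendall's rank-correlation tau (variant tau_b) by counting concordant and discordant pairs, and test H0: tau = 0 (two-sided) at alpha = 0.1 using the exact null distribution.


Step 1: Enumerate the 28 unordered pairs (i,j) with i<j and classify each by sign(x_j-x_i) * sign(y_j-y_i).
  (1,2):dx=+5,dy=+10->C; (1,3):dx=+9,dy=+12->C; (1,4):dx=+4,dy=+7->C; (1,5):dx=+3,dy=+4->C
  (1,6):dx=+7,dy=+8->C; (1,7):dx=+1,dy=+2->C; (1,8):dx=-1,dy=-1->C; (2,3):dx=+4,dy=+2->C
  (2,4):dx=-1,dy=-3->C; (2,5):dx=-2,dy=-6->C; (2,6):dx=+2,dy=-2->D; (2,7):dx=-4,dy=-8->C
  (2,8):dx=-6,dy=-11->C; (3,4):dx=-5,dy=-5->C; (3,5):dx=-6,dy=-8->C; (3,6):dx=-2,dy=-4->C
  (3,7):dx=-8,dy=-10->C; (3,8):dx=-10,dy=-13->C; (4,5):dx=-1,dy=-3->C; (4,6):dx=+3,dy=+1->C
  (4,7):dx=-3,dy=-5->C; (4,8):dx=-5,dy=-8->C; (5,6):dx=+4,dy=+4->C; (5,7):dx=-2,dy=-2->C
  (5,8):dx=-4,dy=-5->C; (6,7):dx=-6,dy=-6->C; (6,8):dx=-8,dy=-9->C; (7,8):dx=-2,dy=-3->C
Step 2: C = 27, D = 1, total pairs = 28.
Step 3: tau = (C - D)/(n(n-1)/2) = (27 - 1)/28 = 0.928571.
Step 4: Exact two-sided p-value (enumerate n! = 40320 permutations of y under H0): p = 0.000397.
Step 5: alpha = 0.1. reject H0.

tau_b = 0.9286 (C=27, D=1), p = 0.000397, reject H0.
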